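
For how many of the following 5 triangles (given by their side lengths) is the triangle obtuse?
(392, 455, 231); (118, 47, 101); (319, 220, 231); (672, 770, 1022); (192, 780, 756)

(392,455,231): 231²+392² = 207025 = 455² → right
(118,47,101): 47²+101² = 12410 < 13924 = 118² → obtuse
(319,220,231): 220²+231² = 101761 = 319² → right
(672,770,1022): 672²+770² = 1044484 = 1022² → right
(192,780,756): 192²+756² = 608400 = 780² → right
1 of the 5 is obtuse.

1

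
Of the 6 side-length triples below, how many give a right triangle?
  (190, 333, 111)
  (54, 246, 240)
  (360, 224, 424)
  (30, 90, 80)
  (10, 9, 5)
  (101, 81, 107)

(190,333,111): 111+190 ≤ 333, not a triangle
(54,246,240): 54²+240² = 60516 = 246² → right
(360,224,424): 224²+360² = 179776 = 424² → right
(30,90,80): 30²+80² = 7300 < 8100 = 90² → obtuse
(10,9,5): 5²+9² = 106 > 100 = 10² → acute
(101,81,107): 81²+101² = 16762 > 11449 = 107² → acute
2 of the 6 are right.

2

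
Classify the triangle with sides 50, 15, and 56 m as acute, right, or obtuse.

obtuse

Compare the square of the longest side to the sum of squares of the other two: 15² + 50² = 2725 < 3136 = 56².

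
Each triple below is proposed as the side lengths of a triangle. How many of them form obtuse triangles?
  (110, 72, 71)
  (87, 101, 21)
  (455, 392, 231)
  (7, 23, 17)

3

(110,72,71): 71²+72² = 10225 < 12100 = 110² → obtuse
(87,101,21): 21²+87² = 8010 < 10201 = 101² → obtuse
(455,392,231): 231²+392² = 207025 = 455² → right
(7,23,17): 7²+17² = 338 < 529 = 23² → obtuse
3 of the 4 are obtuse.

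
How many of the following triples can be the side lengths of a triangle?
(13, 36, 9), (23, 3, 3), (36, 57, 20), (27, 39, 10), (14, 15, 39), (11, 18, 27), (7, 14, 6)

1

(9,13,36): 9+13 ≤ 36 → not valid
(3,3,23): 3+3 ≤ 23 → not valid
(20,36,57): 20+36 ≤ 57 → not valid
(10,27,39): 10+27 ≤ 39 → not valid
(14,15,39): 14+15 ≤ 39 → not valid
(11,18,27): 11+18 > 27 → valid
(6,7,14): 6+7 ≤ 14 → not valid
1 of the 7 triples forms a triangle.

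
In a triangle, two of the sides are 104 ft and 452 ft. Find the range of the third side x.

348 < x < 556 (ft)

By the triangle inequality, x must be less than 104 + 452 = 556 and greater than |104 − 452| = 348.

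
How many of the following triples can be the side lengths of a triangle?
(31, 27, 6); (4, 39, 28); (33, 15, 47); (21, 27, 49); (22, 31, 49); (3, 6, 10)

(6,27,31): 6+27 > 31 → valid
(4,28,39): 4+28 ≤ 39 → not valid
(15,33,47): 15+33 > 47 → valid
(21,27,49): 21+27 ≤ 49 → not valid
(22,31,49): 22+31 > 49 → valid
(3,6,10): 3+6 ≤ 10 → not valid
3 of the 6 triples form a triangle.

3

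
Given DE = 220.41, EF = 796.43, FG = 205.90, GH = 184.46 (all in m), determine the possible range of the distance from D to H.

The maximum is all hops collinear in one direction: 220.41 + 796.43 + 205.90 + 184.46 = 1407.20.
The longest hop is 796.43; the others sum to 610.77. Folding the others back against it leaves at least 796.43 − 610.77 = 185.66.

185.66 ≤ DH ≤ 1407.20 m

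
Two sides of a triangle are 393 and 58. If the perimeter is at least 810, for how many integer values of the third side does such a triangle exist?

Triangle inequality: 335 < x < 451. Perimeter ≥ 810 gives x ≥ 810 − 393 − 58 = 359.
So 359 ≤ x < 451; integers 359 through 450: 92 values.

92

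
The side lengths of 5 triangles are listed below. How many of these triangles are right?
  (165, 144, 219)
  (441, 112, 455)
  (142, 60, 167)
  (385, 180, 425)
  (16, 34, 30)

4

(165,144,219): 144²+165² = 47961 = 219² → right
(441,112,455): 112²+441² = 207025 = 455² → right
(142,60,167): 60²+142² = 23764 < 27889 = 167² → obtuse
(385,180,425): 180²+385² = 180625 = 425² → right
(16,34,30): 16²+30² = 1156 = 34² → right
4 of the 5 are right.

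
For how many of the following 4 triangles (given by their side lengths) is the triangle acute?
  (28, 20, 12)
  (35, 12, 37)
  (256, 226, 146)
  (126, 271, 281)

(28,20,12): 12²+20² = 544 < 784 = 28² → obtuse
(35,12,37): 12²+35² = 1369 = 37² → right
(256,226,146): 146²+226² = 72392 > 65536 = 256² → acute
(126,271,281): 126²+271² = 89317 > 78961 = 281² → acute
2 of the 4 are acute.

2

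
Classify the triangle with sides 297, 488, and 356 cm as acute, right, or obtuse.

Compare the square of the longest side to the sum of squares of the other two: 297² + 356² = 214945 < 238144 = 488².

obtuse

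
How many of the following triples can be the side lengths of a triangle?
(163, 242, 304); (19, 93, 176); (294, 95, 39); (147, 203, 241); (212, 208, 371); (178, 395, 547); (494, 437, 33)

(163,242,304): 163+242 > 304 → valid
(19,93,176): 19+93 ≤ 176 → not valid
(39,95,294): 39+95 ≤ 294 → not valid
(147,203,241): 147+203 > 241 → valid
(208,212,371): 208+212 > 371 → valid
(178,395,547): 178+395 > 547 → valid
(33,437,494): 33+437 ≤ 494 → not valid
4 of the 7 triples form a triangle.

4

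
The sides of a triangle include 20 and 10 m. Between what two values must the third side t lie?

10 < t < 30 (m)

By the triangle inequality, t must be less than 20 + 10 = 30 and greater than |20 − 10| = 10.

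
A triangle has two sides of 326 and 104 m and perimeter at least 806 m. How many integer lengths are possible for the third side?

54

Triangle inequality: 222 < x < 430. Perimeter ≥ 806 gives x ≥ 806 − 326 − 104 = 376.
So 376 ≤ x < 430; integers 376 through 429: 54 values.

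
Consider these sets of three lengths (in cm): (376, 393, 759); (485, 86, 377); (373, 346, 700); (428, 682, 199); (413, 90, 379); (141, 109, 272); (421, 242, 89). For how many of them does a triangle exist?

3

(376,393,759): 376+393 > 759 → valid
(86,377,485): 86+377 ≤ 485 → not valid
(346,373,700): 346+373 > 700 → valid
(199,428,682): 199+428 ≤ 682 → not valid
(90,379,413): 90+379 > 413 → valid
(109,141,272): 109+141 ≤ 272 → not valid
(89,242,421): 89+242 ≤ 421 → not valid
3 of the 7 triples form a triangle.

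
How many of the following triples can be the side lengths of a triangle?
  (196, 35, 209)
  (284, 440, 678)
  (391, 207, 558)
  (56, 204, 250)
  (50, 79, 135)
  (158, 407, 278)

5

(35,196,209): 35+196 > 209 → valid
(284,440,678): 284+440 > 678 → valid
(207,391,558): 207+391 > 558 → valid
(56,204,250): 56+204 > 250 → valid
(50,79,135): 50+79 ≤ 135 → not valid
(158,278,407): 158+278 > 407 → valid
5 of the 6 triples form a triangle.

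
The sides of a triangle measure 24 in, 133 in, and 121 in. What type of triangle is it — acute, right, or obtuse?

Compare the square of the longest side to the sum of squares of the other two: 24² + 121² = 15217 < 17689 = 133².

obtuse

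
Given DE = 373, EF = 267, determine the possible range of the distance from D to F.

By the triangle inequality, |373 − 267| ≤ DF ≤ 373 + 267.

106 ≤ DF ≤ 640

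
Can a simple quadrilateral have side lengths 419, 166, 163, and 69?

For a quadrilateral, each side must be shorter than the sum of the others.
Here the longest side is 419, but the remaining 3 sides sum to only 398.

No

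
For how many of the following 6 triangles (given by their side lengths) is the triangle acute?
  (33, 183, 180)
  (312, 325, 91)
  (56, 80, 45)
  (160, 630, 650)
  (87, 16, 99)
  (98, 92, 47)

1

(33,183,180): 33²+180² = 33489 = 183² → right
(312,325,91): 91²+312² = 105625 = 325² → right
(56,80,45): 45²+56² = 5161 < 6400 = 80² → obtuse
(160,630,650): 160²+630² = 422500 = 650² → right
(87,16,99): 16²+87² = 7825 < 9801 = 99² → obtuse
(98,92,47): 47²+92² = 10673 > 9604 = 98² → acute
1 of the 6 is acute.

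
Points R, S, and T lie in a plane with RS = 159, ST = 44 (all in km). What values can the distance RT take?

115 ≤ RT ≤ 203 km

By the triangle inequality, |159 − 44| ≤ RT ≤ 159 + 44.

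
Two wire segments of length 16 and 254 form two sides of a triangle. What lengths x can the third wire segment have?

238 < x < 270

By the triangle inequality, x must be less than 16 + 254 = 270 and greater than |16 − 254| = 238.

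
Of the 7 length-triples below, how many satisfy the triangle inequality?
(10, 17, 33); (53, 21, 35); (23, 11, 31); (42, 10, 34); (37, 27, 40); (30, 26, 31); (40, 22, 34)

6

(10,17,33): 10+17 ≤ 33 → not valid
(21,35,53): 21+35 > 53 → valid
(11,23,31): 11+23 > 31 → valid
(10,34,42): 10+34 > 42 → valid
(27,37,40): 27+37 > 40 → valid
(26,30,31): 26+30 > 31 → valid
(22,34,40): 22+34 > 40 → valid
6 of the 7 triples form a triangle.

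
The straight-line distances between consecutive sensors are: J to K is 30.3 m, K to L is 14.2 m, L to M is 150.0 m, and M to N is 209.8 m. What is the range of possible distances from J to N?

15.3 ≤ JN ≤ 404.3 m

The maximum is all hops collinear in one direction: 30.3 + 14.2 + 150.0 + 209.8 = 404.3.
The longest hop is 209.8; the others sum to 194.5. Folding the others back against it leaves at least 209.8 − 194.5 = 15.3.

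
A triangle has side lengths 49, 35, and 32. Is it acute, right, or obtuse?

Compare the square of the longest side to the sum of squares of the other two: 32² + 35² = 2249 < 2401 = 49².

obtuse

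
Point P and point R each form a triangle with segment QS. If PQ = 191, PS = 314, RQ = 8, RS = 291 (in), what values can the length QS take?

From triangle PQS: |191 − 314| < QS < 191 + 314, i.e. 123 < QS < 505.
From triangle RQS: 283 < QS < 299.
Both must hold, so QS lies in the intersection.

283 < QS < 299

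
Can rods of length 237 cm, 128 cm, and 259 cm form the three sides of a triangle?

Yes

The longest side is 259, and the other two sum to 365.
Since 365 > 259, the triangle inequality holds.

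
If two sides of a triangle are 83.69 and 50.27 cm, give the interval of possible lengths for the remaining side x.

33.42 < x < 133.96

By the triangle inequality, x must be less than 83.69 + 50.27 = 133.96 and greater than |83.69 − 50.27| = 33.42.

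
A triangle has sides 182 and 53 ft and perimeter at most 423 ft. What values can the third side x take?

Triangle inequality alone gives 129 < x < 235.
The perimeter condition gives x ≤ 423 − 182 − 53 = 188.
Intersecting the two: 129 < x ≤ 188.

129 < x ≤ 188 ft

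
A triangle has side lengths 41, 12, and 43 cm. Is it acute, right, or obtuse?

obtuse

Compare the square of the longest side to the sum of squares of the other two: 12² + 41² = 1825 < 1849 = 43².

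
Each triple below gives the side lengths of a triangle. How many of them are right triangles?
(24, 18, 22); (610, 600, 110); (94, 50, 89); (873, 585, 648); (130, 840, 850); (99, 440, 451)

4

(24,18,22): 18²+22² = 808 > 576 = 24² → acute
(610,600,110): 110²+600² = 372100 = 610² → right
(94,50,89): 50²+89² = 10421 > 8836 = 94² → acute
(873,585,648): 585²+648² = 762129 = 873² → right
(130,840,850): 130²+840² = 722500 = 850² → right
(99,440,451): 99²+440² = 203401 = 451² → right
4 of the 6 are right.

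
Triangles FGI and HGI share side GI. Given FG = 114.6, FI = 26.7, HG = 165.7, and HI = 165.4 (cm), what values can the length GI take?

From triangle FGI: |114.6 − 26.7| < GI < 114.6 + 26.7, i.e. 87.9 < GI < 141.3.
From triangle HGI: 0.3 < GI < 331.1.
Both must hold, so GI lies in the intersection.

87.9 < GI < 141.3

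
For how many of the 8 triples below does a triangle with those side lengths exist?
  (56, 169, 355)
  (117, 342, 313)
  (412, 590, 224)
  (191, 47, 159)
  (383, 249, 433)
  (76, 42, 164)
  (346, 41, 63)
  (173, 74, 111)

5

(56,169,355): 56+169 ≤ 355 → not valid
(117,313,342): 117+313 > 342 → valid
(224,412,590): 224+412 > 590 → valid
(47,159,191): 47+159 > 191 → valid
(249,383,433): 249+383 > 433 → valid
(42,76,164): 42+76 ≤ 164 → not valid
(41,63,346): 41+63 ≤ 346 → not valid
(74,111,173): 74+111 > 173 → valid
5 of the 8 triples form a triangle.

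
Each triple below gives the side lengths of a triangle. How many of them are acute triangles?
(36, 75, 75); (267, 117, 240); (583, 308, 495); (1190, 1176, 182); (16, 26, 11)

1

(36,75,75): 36²+75² = 6921 > 5625 = 75² → acute
(267,117,240): 117²+240² = 71289 = 267² → right
(583,308,495): 308²+495² = 339889 = 583² → right
(1190,1176,182): 182²+1176² = 1416100 = 1190² → right
(16,26,11): 11²+16² = 377 < 676 = 26² → obtuse
1 of the 5 is acute.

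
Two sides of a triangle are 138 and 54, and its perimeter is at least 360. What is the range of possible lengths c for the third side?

Triangle inequality alone gives 84 < c < 192.
The perimeter condition gives c ≥ 360 − 138 − 54 = 168.
Intersecting the two: 168 ≤ c < 192.

168 ≤ c < 192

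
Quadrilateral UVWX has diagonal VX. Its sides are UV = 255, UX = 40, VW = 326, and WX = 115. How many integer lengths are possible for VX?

79

From triangle UVX: 215 < VX < 295.
From triangle WVX: 211 < VX < 441.
Intersection: 215 < VX < 295, so integers 216 through 294: 79 values.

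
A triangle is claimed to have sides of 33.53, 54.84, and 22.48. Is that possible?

The longest side is 54.84, and the other two sum to 56.01.
Since 56.01 > 54.84, the triangle inequality holds.

Yes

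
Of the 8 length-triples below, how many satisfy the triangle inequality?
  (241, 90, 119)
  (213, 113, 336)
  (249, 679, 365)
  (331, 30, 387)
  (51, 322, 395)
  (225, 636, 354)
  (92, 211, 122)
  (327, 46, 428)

1

(90,119,241): 90+119 ≤ 241 → not valid
(113,213,336): 113+213 ≤ 336 → not valid
(249,365,679): 249+365 ≤ 679 → not valid
(30,331,387): 30+331 ≤ 387 → not valid
(51,322,395): 51+322 ≤ 395 → not valid
(225,354,636): 225+354 ≤ 636 → not valid
(92,122,211): 92+122 > 211 → valid
(46,327,428): 46+327 ≤ 428 → not valid
1 of the 8 triples forms a triangle.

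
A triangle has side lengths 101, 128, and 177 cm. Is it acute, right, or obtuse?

Compare the square of the longest side to the sum of squares of the other two: 101² + 128² = 26585 < 31329 = 177².

obtuse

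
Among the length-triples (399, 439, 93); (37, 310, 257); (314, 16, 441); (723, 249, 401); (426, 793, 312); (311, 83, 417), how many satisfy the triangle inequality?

1

(93,399,439): 93+399 > 439 → valid
(37,257,310): 37+257 ≤ 310 → not valid
(16,314,441): 16+314 ≤ 441 → not valid
(249,401,723): 249+401 ≤ 723 → not valid
(312,426,793): 312+426 ≤ 793 → not valid
(83,311,417): 83+311 ≤ 417 → not valid
1 of the 6 triples forms a triangle.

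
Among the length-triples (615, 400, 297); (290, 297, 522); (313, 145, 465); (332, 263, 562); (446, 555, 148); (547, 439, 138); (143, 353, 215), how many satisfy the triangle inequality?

6

(297,400,615): 297+400 > 615 → valid
(290,297,522): 290+297 > 522 → valid
(145,313,465): 145+313 ≤ 465 → not valid
(263,332,562): 263+332 > 562 → valid
(148,446,555): 148+446 > 555 → valid
(138,439,547): 138+439 > 547 → valid
(143,215,353): 143+215 > 353 → valid
6 of the 7 triples form a triangle.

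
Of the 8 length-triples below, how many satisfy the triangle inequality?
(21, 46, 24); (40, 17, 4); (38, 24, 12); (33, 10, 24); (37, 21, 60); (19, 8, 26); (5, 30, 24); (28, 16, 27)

3

(21,24,46): 21+24 ≤ 46 → not valid
(4,17,40): 4+17 ≤ 40 → not valid
(12,24,38): 12+24 ≤ 38 → not valid
(10,24,33): 10+24 > 33 → valid
(21,37,60): 21+37 ≤ 60 → not valid
(8,19,26): 8+19 > 26 → valid
(5,24,30): 5+24 ≤ 30 → not valid
(16,27,28): 16+27 > 28 → valid
3 of the 8 triples form a triangle.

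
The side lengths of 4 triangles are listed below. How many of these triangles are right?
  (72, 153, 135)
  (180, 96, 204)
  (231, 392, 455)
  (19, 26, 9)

(72,153,135): 72²+135² = 23409 = 153² → right
(180,96,204): 96²+180² = 41616 = 204² → right
(231,392,455): 231²+392² = 207025 = 455² → right
(19,26,9): 9²+19² = 442 < 676 = 26² → obtuse
3 of the 4 are right.

3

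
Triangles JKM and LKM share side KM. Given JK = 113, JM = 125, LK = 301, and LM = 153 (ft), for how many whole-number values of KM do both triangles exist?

89

From triangle JKM: 12 < KM < 238.
From triangle LKM: 148 < KM < 454.
Intersection: 148 < KM < 238, so integers 149 through 237: 89 values.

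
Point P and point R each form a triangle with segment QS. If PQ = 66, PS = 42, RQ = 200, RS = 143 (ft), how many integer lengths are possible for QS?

From triangle PQS: 24 < QS < 108.
From triangle RQS: 57 < QS < 343.
Intersection: 57 < QS < 108, so integers 58 through 107: 50 values.

50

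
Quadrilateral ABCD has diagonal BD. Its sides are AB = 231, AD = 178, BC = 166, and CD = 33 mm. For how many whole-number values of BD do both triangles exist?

65

From triangle ABD: 53 < BD < 409.
From triangle CBD: 133 < BD < 199.
Intersection: 133 < BD < 199, so integers 134 through 198: 65 values.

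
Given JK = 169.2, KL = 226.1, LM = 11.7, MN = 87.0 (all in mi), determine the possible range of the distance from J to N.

0 ≤ JN ≤ 494.0 mi

The maximum is all hops collinear in one direction: 169.2 + 226.1 + 11.7 + 87.0 = 494.0.
The longest hop is 226.1; the others sum to 267.9. Since 226.1 ≤ 267.9, the path can fold back on itself completely, so the minimum distance is 0.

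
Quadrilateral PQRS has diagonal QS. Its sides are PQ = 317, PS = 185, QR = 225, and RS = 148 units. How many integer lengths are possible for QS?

From triangle PQS: 132 < QS < 502.
From triangle RQS: 77 < QS < 373.
Intersection: 132 < QS < 373, so integers 133 through 372: 240 values.

240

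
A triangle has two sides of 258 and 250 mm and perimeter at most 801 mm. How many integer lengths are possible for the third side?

Triangle inequality: 8 < x < 508. Perimeter ≤ 801 gives x ≤ 801 − 258 − 250 = 293.
So 8 < x ≤ 293; integers 9 through 293: 285 values.

285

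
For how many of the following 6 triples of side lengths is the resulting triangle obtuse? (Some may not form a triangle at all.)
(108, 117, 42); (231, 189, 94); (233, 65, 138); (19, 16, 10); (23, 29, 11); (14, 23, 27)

(108,117,42): 42²+108² = 13428 < 13689 = 117² → obtuse
(231,189,94): 94²+189² = 44557 < 53361 = 231² → obtuse
(233,65,138): 65+138 ≤ 233, not a triangle
(19,16,10): 10²+16² = 356 < 361 = 19² → obtuse
(23,29,11): 11²+23² = 650 < 841 = 29² → obtuse
(14,23,27): 14²+23² = 725 < 729 = 27² → obtuse
5 of the 6 are obtuse.

5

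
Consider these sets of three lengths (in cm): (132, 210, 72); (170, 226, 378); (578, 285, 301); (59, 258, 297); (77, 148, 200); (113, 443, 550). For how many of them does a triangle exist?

(72,132,210): 72+132 ≤ 210 → not valid
(170,226,378): 170+226 > 378 → valid
(285,301,578): 285+301 > 578 → valid
(59,258,297): 59+258 > 297 → valid
(77,148,200): 77+148 > 200 → valid
(113,443,550): 113+443 > 550 → valid
5 of the 6 triples form a triangle.

5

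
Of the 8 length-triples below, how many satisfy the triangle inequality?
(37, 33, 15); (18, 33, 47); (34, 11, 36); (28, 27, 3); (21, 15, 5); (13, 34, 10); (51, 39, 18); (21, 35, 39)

6

(15,33,37): 15+33 > 37 → valid
(18,33,47): 18+33 > 47 → valid
(11,34,36): 11+34 > 36 → valid
(3,27,28): 3+27 > 28 → valid
(5,15,21): 5+15 ≤ 21 → not valid
(10,13,34): 10+13 ≤ 34 → not valid
(18,39,51): 18+39 > 51 → valid
(21,35,39): 21+35 > 39 → valid
6 of the 8 triples form a triangle.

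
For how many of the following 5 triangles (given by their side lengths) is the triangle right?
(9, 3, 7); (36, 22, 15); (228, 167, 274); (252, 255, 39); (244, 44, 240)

2

(9,3,7): 3²+7² = 58 < 81 = 9² → obtuse
(36,22,15): 15²+22² = 709 < 1296 = 36² → obtuse
(228,167,274): 167²+228² = 79873 > 75076 = 274² → acute
(252,255,39): 39²+252² = 65025 = 255² → right
(244,44,240): 44²+240² = 59536 = 244² → right
2 of the 5 are right.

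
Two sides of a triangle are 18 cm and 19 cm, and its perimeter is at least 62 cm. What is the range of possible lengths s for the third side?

25 ≤ s < 37 cm

Triangle inequality alone gives 1 < s < 37.
The perimeter condition gives s ≥ 62 − 18 − 19 = 25.
Intersecting the two: 25 ≤ s < 37.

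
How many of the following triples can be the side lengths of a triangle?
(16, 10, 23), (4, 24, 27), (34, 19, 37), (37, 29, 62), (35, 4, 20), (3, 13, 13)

5

(10,16,23): 10+16 > 23 → valid
(4,24,27): 4+24 > 27 → valid
(19,34,37): 19+34 > 37 → valid
(29,37,62): 29+37 > 62 → valid
(4,20,35): 4+20 ≤ 35 → not valid
(3,13,13): 3+13 > 13 → valid
5 of the 6 triples form a triangle.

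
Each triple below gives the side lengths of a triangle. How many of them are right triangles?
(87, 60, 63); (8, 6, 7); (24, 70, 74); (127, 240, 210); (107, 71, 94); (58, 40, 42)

(87,60,63): 60²+63² = 7569 = 87² → right
(8,6,7): 6²+7² = 85 > 64 = 8² → acute
(24,70,74): 24²+70² = 5476 = 74² → right
(127,240,210): 127²+210² = 60229 > 57600 = 240² → acute
(107,71,94): 71²+94² = 13877 > 11449 = 107² → acute
(58,40,42): 40²+42² = 3364 = 58² → right
3 of the 6 are right.

3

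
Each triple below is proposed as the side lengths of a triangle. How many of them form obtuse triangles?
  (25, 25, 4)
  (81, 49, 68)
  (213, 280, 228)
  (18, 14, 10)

1

(25,25,4): 4²+25² = 641 > 625 = 25² → acute
(81,49,68): 49²+68² = 7025 > 6561 = 81² → acute
(213,280,228): 213²+228² = 97353 > 78400 = 280² → acute
(18,14,10): 10²+14² = 296 < 324 = 18² → obtuse
1 of the 4 is obtuse.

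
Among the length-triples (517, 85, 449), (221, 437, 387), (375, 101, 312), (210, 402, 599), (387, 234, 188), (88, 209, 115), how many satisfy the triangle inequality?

5

(85,449,517): 85+449 > 517 → valid
(221,387,437): 221+387 > 437 → valid
(101,312,375): 101+312 > 375 → valid
(210,402,599): 210+402 > 599 → valid
(188,234,387): 188+234 > 387 → valid
(88,115,209): 88+115 ≤ 209 → not valid
5 of the 6 triples form a triangle.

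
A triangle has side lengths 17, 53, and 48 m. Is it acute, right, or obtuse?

obtuse

Compare the square of the longest side to the sum of squares of the other two: 17² + 48² = 2593 < 2809 = 53².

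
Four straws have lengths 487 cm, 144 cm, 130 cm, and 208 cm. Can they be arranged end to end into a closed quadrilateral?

No

For a quadrilateral, each side must be shorter than the sum of the others.
Here the longest side is 487, but the remaining 3 sides sum to only 482.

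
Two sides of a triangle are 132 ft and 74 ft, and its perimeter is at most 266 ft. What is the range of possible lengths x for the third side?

Triangle inequality alone gives 58 < x < 206.
The perimeter condition gives x ≤ 266 − 132 − 74 = 60.
Intersecting the two: 58 < x ≤ 60.

58 < x ≤ 60 ft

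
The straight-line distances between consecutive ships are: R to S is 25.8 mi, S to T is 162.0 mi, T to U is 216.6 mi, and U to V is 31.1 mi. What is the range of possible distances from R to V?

0 ≤ RV ≤ 435.5 mi

The maximum is all hops collinear in one direction: 25.8 + 162.0 + 216.6 + 31.1 = 435.5.
The longest hop is 216.6; the others sum to 218.9. Since 216.6 ≤ 218.9, the path can fold back on itself completely, so the minimum distance is 0.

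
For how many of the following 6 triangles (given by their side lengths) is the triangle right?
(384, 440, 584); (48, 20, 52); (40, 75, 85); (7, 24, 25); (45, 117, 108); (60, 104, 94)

(384,440,584): 384²+440² = 341056 = 584² → right
(48,20,52): 20²+48² = 2704 = 52² → right
(40,75,85): 40²+75² = 7225 = 85² → right
(7,24,25): 7²+24² = 625 = 25² → right
(45,117,108): 45²+108² = 13689 = 117² → right
(60,104,94): 60²+94² = 12436 > 10816 = 104² → acute
5 of the 6 are right.

5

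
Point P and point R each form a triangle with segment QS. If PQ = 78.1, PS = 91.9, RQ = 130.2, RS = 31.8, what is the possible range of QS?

From triangle PQS: |78.1 − 91.9| < QS < 78.1 + 91.9, i.e. 13.8 < QS < 170.0.
From triangle RQS: 98.4 < QS < 162.0.
Both must hold, so QS lies in the intersection.

98.4 < QS < 162.0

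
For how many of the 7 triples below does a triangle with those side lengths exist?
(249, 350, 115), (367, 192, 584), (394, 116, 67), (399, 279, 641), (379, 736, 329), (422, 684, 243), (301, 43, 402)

(115,249,350): 115+249 > 350 → valid
(192,367,584): 192+367 ≤ 584 → not valid
(67,116,394): 67+116 ≤ 394 → not valid
(279,399,641): 279+399 > 641 → valid
(329,379,736): 329+379 ≤ 736 → not valid
(243,422,684): 243+422 ≤ 684 → not valid
(43,301,402): 43+301 ≤ 402 → not valid
2 of the 7 triples form a triangle.

2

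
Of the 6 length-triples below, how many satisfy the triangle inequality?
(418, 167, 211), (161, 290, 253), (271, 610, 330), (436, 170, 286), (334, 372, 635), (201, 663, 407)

3

(167,211,418): 167+211 ≤ 418 → not valid
(161,253,290): 161+253 > 290 → valid
(271,330,610): 271+330 ≤ 610 → not valid
(170,286,436): 170+286 > 436 → valid
(334,372,635): 334+372 > 635 → valid
(201,407,663): 201+407 ≤ 663 → not valid
3 of the 6 triples form a triangle.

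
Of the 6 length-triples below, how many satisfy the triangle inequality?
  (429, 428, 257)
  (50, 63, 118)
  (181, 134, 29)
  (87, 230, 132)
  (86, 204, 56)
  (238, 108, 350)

(257,428,429): 257+428 > 429 → valid
(50,63,118): 50+63 ≤ 118 → not valid
(29,134,181): 29+134 ≤ 181 → not valid
(87,132,230): 87+132 ≤ 230 → not valid
(56,86,204): 56+86 ≤ 204 → not valid
(108,238,350): 108+238 ≤ 350 → not valid
1 of the 6 triples forms a triangle.

1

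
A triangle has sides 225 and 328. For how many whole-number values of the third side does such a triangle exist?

449

The third side lies in the open interval (103, 553).
Integers from 104 to 552 inclusive: 552 − 104 + 1 = 449.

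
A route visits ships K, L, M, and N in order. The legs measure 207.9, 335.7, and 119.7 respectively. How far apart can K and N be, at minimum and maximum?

8.1 ≤ KN ≤ 663.3

The maximum is all hops collinear in one direction: 207.9 + 335.7 + 119.7 = 663.3.
The longest hop is 335.7; the others sum to 327.6. Folding the others back against it leaves at least 335.7 − 327.6 = 8.1.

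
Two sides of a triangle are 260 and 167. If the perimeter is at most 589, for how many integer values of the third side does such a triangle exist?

69

Triangle inequality: 93 < x < 427. Perimeter ≤ 589 gives x ≤ 589 − 260 − 167 = 162.
So 93 < x ≤ 162; integers 94 through 162: 69 values.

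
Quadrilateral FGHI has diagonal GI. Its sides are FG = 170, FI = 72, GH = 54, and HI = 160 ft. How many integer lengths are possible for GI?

107

From triangle FGI: 98 < GI < 242.
From triangle HGI: 106 < GI < 214.
Intersection: 106 < GI < 214, so integers 107 through 213: 107 values.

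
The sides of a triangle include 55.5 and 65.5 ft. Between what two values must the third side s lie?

10.0 < s < 121.0

By the triangle inequality, s must be less than 55.5 + 65.5 = 121.0 and greater than |55.5 − 65.5| = 10.0.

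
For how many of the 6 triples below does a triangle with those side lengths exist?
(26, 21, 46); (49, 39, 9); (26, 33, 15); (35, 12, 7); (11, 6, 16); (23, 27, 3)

3

(21,26,46): 21+26 > 46 → valid
(9,39,49): 9+39 ≤ 49 → not valid
(15,26,33): 15+26 > 33 → valid
(7,12,35): 7+12 ≤ 35 → not valid
(6,11,16): 6+11 > 16 → valid
(3,23,27): 3+23 ≤ 27 → not valid
3 of the 6 triples form a triangle.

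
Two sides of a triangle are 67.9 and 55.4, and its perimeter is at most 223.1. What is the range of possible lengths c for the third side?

Triangle inequality alone gives 12.5 < c < 123.3.
The perimeter condition gives c ≤ 223.1 − 67.9 − 55.4 = 99.8.
Intersecting the two: 12.5 < c ≤ 99.8.

12.5 < c ≤ 99.8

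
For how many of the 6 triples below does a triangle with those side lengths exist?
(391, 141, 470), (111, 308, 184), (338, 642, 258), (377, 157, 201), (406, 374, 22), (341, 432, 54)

1

(141,391,470): 141+391 > 470 → valid
(111,184,308): 111+184 ≤ 308 → not valid
(258,338,642): 258+338 ≤ 642 → not valid
(157,201,377): 157+201 ≤ 377 → not valid
(22,374,406): 22+374 ≤ 406 → not valid
(54,341,432): 54+341 ≤ 432 → not valid
1 of the 6 triples forms a triangle.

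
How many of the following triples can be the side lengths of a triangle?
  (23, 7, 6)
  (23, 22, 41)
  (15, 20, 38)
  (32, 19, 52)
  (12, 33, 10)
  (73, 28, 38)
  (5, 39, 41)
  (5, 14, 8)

(6,7,23): 6+7 ≤ 23 → not valid
(22,23,41): 22+23 > 41 → valid
(15,20,38): 15+20 ≤ 38 → not valid
(19,32,52): 19+32 ≤ 52 → not valid
(10,12,33): 10+12 ≤ 33 → not valid
(28,38,73): 28+38 ≤ 73 → not valid
(5,39,41): 5+39 > 41 → valid
(5,8,14): 5+8 ≤ 14 → not valid
2 of the 8 triples form a triangle.

2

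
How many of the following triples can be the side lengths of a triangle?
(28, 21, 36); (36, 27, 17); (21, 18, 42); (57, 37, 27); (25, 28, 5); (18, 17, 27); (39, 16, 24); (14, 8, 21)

7

(21,28,36): 21+28 > 36 → valid
(17,27,36): 17+27 > 36 → valid
(18,21,42): 18+21 ≤ 42 → not valid
(27,37,57): 27+37 > 57 → valid
(5,25,28): 5+25 > 28 → valid
(17,18,27): 17+18 > 27 → valid
(16,24,39): 16+24 > 39 → valid
(8,14,21): 8+14 > 21 → valid
7 of the 8 triples form a triangle.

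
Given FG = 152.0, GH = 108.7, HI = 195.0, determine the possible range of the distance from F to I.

0 ≤ FI ≤ 455.7

The maximum is all hops collinear in one direction: 152.0 + 108.7 + 195.0 = 455.7.
The longest hop is 195.0; the others sum to 260.7. Since 195.0 ≤ 260.7, the path can fold back on itself completely, so the minimum distance is 0.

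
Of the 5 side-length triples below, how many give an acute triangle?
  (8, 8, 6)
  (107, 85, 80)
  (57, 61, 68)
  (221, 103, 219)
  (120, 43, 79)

4

(8,8,6): 6²+8² = 100 > 64 = 8² → acute
(107,85,80): 80²+85² = 13625 > 11449 = 107² → acute
(57,61,68): 57²+61² = 6970 > 4624 = 68² → acute
(221,103,219): 103²+219² = 58570 > 48841 = 221² → acute
(120,43,79): 43²+79² = 8090 < 14400 = 120² → obtuse
4 of the 5 are acute.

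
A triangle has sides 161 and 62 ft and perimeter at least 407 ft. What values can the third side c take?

184 ≤ c < 223

Triangle inequality alone gives 99 < c < 223.
The perimeter condition gives c ≥ 407 − 161 − 62 = 184.
Intersecting the two: 184 ≤ c < 223.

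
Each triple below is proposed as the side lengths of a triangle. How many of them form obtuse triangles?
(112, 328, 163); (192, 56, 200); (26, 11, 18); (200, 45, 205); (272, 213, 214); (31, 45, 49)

1

(112,328,163): 112+163 ≤ 328, not a triangle
(192,56,200): 56²+192² = 40000 = 200² → right
(26,11,18): 11²+18² = 445 < 676 = 26² → obtuse
(200,45,205): 45²+200² = 42025 = 205² → right
(272,213,214): 213²+214² = 91165 > 73984 = 272² → acute
(31,45,49): 31²+45² = 2986 > 2401 = 49² → acute
1 of the 6 is obtuse.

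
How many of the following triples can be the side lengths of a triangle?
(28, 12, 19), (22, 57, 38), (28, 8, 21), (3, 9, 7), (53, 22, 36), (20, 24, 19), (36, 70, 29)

6

(12,19,28): 12+19 > 28 → valid
(22,38,57): 22+38 > 57 → valid
(8,21,28): 8+21 > 28 → valid
(3,7,9): 3+7 > 9 → valid
(22,36,53): 22+36 > 53 → valid
(19,20,24): 19+20 > 24 → valid
(29,36,70): 29+36 ≤ 70 → not valid
6 of the 7 triples form a triangle.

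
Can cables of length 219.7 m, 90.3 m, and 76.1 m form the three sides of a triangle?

No

The longest side is 219.7, but the other two sum to only 166.4.
166.4 < 219.7, so the triangle inequality fails.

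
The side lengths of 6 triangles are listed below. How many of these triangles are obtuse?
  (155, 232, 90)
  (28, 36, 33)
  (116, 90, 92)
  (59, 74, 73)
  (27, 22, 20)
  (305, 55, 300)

(155,232,90): 90²+155² = 32125 < 53824 = 232² → obtuse
(28,36,33): 28²+33² = 1873 > 1296 = 36² → acute
(116,90,92): 90²+92² = 16564 > 13456 = 116² → acute
(59,74,73): 59²+73² = 8810 > 5476 = 74² → acute
(27,22,20): 20²+22² = 884 > 729 = 27² → acute
(305,55,300): 55²+300² = 93025 = 305² → right
1 of the 6 is obtuse.

1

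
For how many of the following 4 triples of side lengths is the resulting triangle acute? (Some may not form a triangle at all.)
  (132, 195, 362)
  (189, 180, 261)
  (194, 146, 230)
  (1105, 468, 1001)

(132,195,362): 132+195 ≤ 362, not a triangle
(189,180,261): 180²+189² = 68121 = 261² → right
(194,146,230): 146²+194² = 58952 > 52900 = 230² → acute
(1105,468,1001): 468²+1001² = 1221025 = 1105² → right
1 of the 4 is acute.

1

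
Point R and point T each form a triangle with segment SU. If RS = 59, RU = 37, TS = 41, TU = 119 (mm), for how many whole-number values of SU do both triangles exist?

From triangle RSU: 22 < SU < 96.
From triangle TSU: 78 < SU < 160.
Intersection: 78 < SU < 96, so integers 79 through 95: 17 values.

17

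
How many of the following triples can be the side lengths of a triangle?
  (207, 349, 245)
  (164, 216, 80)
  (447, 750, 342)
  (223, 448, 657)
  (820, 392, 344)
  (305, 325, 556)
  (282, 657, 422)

(207,245,349): 207+245 > 349 → valid
(80,164,216): 80+164 > 216 → valid
(342,447,750): 342+447 > 750 → valid
(223,448,657): 223+448 > 657 → valid
(344,392,820): 344+392 ≤ 820 → not valid
(305,325,556): 305+325 > 556 → valid
(282,422,657): 282+422 > 657 → valid
6 of the 7 triples form a triangle.

6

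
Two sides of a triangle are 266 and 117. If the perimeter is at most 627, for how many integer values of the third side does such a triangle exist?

95

Triangle inequality: 149 < x < 383. Perimeter ≤ 627 gives x ≤ 627 − 266 − 117 = 244.
So 149 < x ≤ 244; integers 150 through 244: 95 values.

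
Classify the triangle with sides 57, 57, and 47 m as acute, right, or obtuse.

Compare the square of the longest side to the sum of squares of the other two: 47² + 57² = 5458 > 3249 = 57².

acute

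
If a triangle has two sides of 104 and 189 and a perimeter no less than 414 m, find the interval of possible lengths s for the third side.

121 ≤ s < 293

Triangle inequality alone gives 85 < s < 293.
The perimeter condition gives s ≥ 414 − 104 − 189 = 121.
Intersecting the two: 121 ≤ s < 293.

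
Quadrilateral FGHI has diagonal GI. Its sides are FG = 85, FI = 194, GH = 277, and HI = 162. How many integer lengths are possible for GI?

From triangle FGI: 109 < GI < 279.
From triangle HGI: 115 < GI < 439.
Intersection: 115 < GI < 279, so integers 116 through 278: 163 values.

163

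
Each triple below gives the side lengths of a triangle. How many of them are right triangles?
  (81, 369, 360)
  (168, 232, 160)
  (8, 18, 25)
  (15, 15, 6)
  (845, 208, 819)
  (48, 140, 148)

4

(81,369,360): 81²+360² = 136161 = 369² → right
(168,232,160): 160²+168² = 53824 = 232² → right
(8,18,25): 8²+18² = 388 < 625 = 25² → obtuse
(15,15,6): 6²+15² = 261 > 225 = 15² → acute
(845,208,819): 208²+819² = 714025 = 845² → right
(48,140,148): 48²+140² = 21904 = 148² → right
4 of the 6 are right.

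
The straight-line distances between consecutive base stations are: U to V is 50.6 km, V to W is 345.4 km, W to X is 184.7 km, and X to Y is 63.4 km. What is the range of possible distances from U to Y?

46.7 ≤ UY ≤ 644.1 km

The maximum is all hops collinear in one direction: 50.6 + 345.4 + 184.7 + 63.4 = 644.1.
The longest hop is 345.4; the others sum to 298.7. Folding the others back against it leaves at least 345.4 − 298.7 = 46.7.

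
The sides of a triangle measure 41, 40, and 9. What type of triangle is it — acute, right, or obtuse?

Compare the square of the longest side to the sum of squares of the other two: 9² + 40² = 1681 = 41².

right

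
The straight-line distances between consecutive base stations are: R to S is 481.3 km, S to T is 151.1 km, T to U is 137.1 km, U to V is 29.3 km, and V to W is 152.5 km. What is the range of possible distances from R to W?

11.3 ≤ RW ≤ 951.3 km

The maximum is all hops collinear in one direction: 481.3 + 151.1 + 137.1 + 29.3 + 152.5 = 951.3.
The longest hop is 481.3; the others sum to 470.0. Folding the others back against it leaves at least 481.3 − 470.0 = 11.3.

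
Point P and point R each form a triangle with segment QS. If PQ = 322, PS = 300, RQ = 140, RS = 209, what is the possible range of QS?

From triangle PQS: |322 − 300| < QS < 322 + 300, i.e. 22 < QS < 622.
From triangle RQS: 69 < QS < 349.
Both must hold, so QS lies in the intersection.

69 < QS < 349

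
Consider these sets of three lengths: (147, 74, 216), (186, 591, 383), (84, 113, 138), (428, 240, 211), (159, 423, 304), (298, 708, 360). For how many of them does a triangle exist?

4

(74,147,216): 74+147 > 216 → valid
(186,383,591): 186+383 ≤ 591 → not valid
(84,113,138): 84+113 > 138 → valid
(211,240,428): 211+240 > 428 → valid
(159,304,423): 159+304 > 423 → valid
(298,360,708): 298+360 ≤ 708 → not valid
4 of the 6 triples form a triangle.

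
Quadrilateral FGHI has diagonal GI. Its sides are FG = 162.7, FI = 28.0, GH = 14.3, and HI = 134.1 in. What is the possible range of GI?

From triangle FGI: |162.7 − 28.0| < GI < 162.7 + 28.0, i.e. 134.7 < GI < 190.7.
From triangle HGI: 119.8 < GI < 148.4.
Both must hold, so GI lies in the intersection.

134.7 < GI < 148.4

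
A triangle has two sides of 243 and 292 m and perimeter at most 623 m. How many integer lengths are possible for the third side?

Triangle inequality: 49 < x < 535. Perimeter ≤ 623 gives x ≤ 623 − 243 − 292 = 88.
So 49 < x ≤ 88; integers 50 through 88: 39 values.

39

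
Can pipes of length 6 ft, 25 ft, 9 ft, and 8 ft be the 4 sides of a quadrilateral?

For a quadrilateral, each side must be shorter than the sum of the others.
Here the longest side is 25, but the remaining 3 sides sum to only 23.

No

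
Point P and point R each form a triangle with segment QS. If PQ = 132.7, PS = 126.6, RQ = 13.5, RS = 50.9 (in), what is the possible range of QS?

37.4 < QS < 64.4

From triangle PQS: |132.7 − 126.6| < QS < 132.7 + 126.6, i.e. 6.1 < QS < 259.3.
From triangle RQS: 37.4 < QS < 64.4.
Both must hold, so QS lies in the intersection.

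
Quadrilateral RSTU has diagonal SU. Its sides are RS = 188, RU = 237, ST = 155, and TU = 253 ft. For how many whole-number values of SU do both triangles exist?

309

From triangle RSU: 49 < SU < 425.
From triangle TSU: 98 < SU < 408.
Intersection: 98 < SU < 408, so integers 99 through 407: 309 values.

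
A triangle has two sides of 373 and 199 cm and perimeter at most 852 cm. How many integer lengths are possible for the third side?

106

Triangle inequality: 174 < x < 572. Perimeter ≤ 852 gives x ≤ 852 − 373 − 199 = 280.
So 174 < x ≤ 280; integers 175 through 280: 106 values.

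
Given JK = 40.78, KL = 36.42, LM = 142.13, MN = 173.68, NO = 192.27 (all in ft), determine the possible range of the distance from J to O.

0 ≤ JO ≤ 585.28 ft

The maximum is all hops collinear in one direction: 40.78 + 36.42 + 142.13 + 173.68 + 192.27 = 585.28.
The longest hop is 192.27; the others sum to 393.01. Since 192.27 ≤ 393.01, the path can fold back on itself completely, so the minimum distance is 0.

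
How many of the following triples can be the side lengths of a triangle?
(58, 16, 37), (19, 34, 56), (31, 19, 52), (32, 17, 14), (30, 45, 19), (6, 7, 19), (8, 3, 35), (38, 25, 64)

1

(16,37,58): 16+37 ≤ 58 → not valid
(19,34,56): 19+34 ≤ 56 → not valid
(19,31,52): 19+31 ≤ 52 → not valid
(14,17,32): 14+17 ≤ 32 → not valid
(19,30,45): 19+30 > 45 → valid
(6,7,19): 6+7 ≤ 19 → not valid
(3,8,35): 3+8 ≤ 35 → not valid
(25,38,64): 25+38 ≤ 64 → not valid
1 of the 8 triples forms a triangle.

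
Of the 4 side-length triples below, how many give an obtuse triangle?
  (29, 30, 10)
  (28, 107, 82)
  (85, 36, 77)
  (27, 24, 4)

2

(29,30,10): 10²+29² = 941 > 900 = 30² → acute
(28,107,82): 28²+82² = 7508 < 11449 = 107² → obtuse
(85,36,77): 36²+77² = 7225 = 85² → right
(27,24,4): 4²+24² = 592 < 729 = 27² → obtuse
2 of the 4 are obtuse.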